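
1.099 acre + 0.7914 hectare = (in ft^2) 1.331e+05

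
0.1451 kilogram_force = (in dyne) 1.423e+05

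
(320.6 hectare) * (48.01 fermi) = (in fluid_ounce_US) 0.005205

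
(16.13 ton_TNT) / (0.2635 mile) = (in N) 1.591e+08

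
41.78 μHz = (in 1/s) 4.178e-05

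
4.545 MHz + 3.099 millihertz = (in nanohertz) 4.545e+15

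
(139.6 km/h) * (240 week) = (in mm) 5.629e+12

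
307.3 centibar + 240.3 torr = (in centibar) 339.3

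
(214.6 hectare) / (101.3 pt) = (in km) 6.005e+04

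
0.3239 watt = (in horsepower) 0.0004344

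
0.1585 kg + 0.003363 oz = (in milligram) 1.586e+05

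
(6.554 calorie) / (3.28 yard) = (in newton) 9.143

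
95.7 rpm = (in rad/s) 10.02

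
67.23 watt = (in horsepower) 0.09016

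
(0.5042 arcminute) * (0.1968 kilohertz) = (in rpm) 0.2756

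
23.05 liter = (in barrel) 0.145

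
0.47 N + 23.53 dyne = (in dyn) 4.702e+04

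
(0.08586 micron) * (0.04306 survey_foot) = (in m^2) 1.127e-09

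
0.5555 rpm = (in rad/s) 0.05817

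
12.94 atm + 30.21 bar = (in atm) 42.75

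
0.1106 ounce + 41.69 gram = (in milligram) 4.483e+04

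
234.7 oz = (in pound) 14.67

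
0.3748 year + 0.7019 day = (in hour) 3300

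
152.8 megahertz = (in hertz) 1.528e+08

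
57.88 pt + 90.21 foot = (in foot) 90.28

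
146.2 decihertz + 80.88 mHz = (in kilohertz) 0.0147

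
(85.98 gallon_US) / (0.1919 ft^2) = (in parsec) 5.916e-16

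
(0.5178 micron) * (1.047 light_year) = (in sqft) 5.521e+10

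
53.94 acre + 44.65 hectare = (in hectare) 66.48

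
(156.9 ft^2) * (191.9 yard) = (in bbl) 1.609e+04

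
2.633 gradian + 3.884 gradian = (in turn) 0.01629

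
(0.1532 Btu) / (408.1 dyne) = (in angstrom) 3.961e+14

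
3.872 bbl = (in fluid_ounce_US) 2.082e+04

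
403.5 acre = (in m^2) 1.633e+06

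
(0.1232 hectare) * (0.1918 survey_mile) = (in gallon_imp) 8.365e+07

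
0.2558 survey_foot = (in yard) 0.08527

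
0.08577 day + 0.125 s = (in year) 0.000235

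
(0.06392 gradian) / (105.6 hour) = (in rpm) 2.522e-08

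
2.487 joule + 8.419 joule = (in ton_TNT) 2.607e-09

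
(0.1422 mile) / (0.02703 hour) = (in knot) 4.572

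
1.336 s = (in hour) 0.0003711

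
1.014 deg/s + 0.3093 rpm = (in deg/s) 2.87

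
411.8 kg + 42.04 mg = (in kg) 411.8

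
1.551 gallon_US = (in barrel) 0.03693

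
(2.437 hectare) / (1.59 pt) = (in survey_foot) 1.425e+08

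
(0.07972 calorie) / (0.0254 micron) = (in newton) 1.313e+07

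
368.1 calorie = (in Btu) 1.46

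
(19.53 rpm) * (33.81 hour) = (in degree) 1.426e+07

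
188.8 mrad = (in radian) 0.1888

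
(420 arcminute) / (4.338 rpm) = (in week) 4.447e-07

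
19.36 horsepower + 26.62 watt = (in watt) 1.446e+04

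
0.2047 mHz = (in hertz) 0.0002047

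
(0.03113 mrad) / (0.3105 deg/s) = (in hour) 1.596e-06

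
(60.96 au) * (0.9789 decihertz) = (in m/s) 8.927e+11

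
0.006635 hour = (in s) 23.89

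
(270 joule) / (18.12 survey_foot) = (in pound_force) 10.99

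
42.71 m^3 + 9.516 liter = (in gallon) 1.129e+04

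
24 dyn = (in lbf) 5.395e-05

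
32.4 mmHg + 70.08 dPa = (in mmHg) 32.45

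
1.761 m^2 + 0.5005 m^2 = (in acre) 0.0005588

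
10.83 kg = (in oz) 382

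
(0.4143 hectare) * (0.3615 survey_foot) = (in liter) 4.565e+05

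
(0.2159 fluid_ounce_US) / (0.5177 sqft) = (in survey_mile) 8.249e-08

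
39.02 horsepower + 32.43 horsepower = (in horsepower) 71.45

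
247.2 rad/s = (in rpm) 2361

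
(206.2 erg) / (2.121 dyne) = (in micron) 9.722e+05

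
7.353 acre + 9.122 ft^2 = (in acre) 7.353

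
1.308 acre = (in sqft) 5.698e+04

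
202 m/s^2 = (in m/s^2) 202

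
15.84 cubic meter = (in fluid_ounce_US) 5.356e+05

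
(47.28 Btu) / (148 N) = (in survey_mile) 0.2094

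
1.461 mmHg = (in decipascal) 1948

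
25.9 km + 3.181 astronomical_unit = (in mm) 4.759e+14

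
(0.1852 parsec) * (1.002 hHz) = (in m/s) 5.726e+17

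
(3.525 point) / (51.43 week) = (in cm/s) 3.998e-09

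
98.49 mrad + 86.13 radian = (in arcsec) 1.779e+07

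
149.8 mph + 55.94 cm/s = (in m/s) 67.53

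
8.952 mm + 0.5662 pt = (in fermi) 9.152e+12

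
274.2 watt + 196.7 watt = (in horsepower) 0.6315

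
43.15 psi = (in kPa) 297.5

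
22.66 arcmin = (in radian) 0.006592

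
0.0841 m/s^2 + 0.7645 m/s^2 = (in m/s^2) 0.8486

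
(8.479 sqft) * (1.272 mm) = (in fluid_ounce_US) 33.88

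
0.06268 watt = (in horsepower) 8.406e-05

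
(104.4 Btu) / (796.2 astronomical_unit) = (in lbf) 2.079e-10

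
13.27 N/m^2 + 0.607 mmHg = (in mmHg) 0.7065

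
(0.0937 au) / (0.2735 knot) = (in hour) 2.767e+07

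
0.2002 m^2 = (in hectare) 2.002e-05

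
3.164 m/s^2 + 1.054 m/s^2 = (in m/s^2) 4.218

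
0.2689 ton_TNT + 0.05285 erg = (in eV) 7.022e+27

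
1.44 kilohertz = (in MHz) 0.00144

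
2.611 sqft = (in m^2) 0.2426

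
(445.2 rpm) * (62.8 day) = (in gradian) 1.61e+10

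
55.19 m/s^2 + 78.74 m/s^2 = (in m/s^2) 133.9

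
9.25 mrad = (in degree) 0.53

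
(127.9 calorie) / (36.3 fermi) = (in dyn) 1.474e+21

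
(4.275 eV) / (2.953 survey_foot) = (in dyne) 7.61e-14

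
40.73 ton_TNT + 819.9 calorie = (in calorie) 4.073e+10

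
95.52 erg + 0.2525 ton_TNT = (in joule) 1.056e+09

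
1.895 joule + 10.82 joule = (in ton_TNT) 3.039e-09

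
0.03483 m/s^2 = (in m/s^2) 0.03483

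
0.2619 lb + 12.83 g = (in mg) 1.316e+05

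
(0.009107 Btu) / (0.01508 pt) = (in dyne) 1.806e+11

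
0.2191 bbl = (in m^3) 0.03483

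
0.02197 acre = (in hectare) 0.008891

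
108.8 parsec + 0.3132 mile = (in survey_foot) 1.101e+19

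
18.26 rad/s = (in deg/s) 1046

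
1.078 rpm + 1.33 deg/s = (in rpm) 1.3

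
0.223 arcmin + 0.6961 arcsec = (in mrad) 0.06824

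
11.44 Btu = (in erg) 1.207e+11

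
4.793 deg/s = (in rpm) 0.7988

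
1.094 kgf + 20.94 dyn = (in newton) 10.73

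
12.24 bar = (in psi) 177.5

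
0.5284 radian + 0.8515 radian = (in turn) 0.2196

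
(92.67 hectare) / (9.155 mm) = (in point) 2.869e+11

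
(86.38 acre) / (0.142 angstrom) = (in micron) 2.462e+22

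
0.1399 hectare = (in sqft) 1.506e+04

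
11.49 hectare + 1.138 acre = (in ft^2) 1.286e+06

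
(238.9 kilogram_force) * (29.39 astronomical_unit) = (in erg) 1.03e+23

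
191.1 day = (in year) 0.5236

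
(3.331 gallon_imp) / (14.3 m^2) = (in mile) 6.58e-07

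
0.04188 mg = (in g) 4.188e-05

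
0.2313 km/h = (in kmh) 0.2313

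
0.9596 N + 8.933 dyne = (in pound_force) 0.2157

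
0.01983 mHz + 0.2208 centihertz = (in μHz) 2228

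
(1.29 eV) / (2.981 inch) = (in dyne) 2.73e-13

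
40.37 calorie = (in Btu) 0.1601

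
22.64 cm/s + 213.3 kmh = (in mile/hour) 133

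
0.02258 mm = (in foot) 7.408e-05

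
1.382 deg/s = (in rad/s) 0.02412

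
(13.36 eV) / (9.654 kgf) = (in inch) 8.901e-19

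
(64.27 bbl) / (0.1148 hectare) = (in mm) 8.901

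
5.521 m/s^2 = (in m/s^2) 5.521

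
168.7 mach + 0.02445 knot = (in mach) 168.7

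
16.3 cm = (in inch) 6.417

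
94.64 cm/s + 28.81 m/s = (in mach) 0.08739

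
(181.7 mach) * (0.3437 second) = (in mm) 2.126e+07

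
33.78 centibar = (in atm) 0.3334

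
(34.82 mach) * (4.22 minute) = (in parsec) 9.729e-11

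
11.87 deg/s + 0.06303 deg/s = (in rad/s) 0.2083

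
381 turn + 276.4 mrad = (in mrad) 2.394e+06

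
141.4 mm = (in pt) 400.8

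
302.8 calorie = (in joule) 1267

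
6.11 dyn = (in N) 6.11e-05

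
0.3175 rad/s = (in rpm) 3.032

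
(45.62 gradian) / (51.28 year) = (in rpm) 4.231e-09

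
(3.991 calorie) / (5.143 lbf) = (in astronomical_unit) 4.879e-12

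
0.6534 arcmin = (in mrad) 0.1901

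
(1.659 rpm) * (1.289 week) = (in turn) 2.156e+04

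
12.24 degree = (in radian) 0.2136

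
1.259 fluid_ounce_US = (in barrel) 0.0002342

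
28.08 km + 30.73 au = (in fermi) 4.597e+27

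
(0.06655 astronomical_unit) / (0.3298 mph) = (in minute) 1.125e+09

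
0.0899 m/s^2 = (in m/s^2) 0.0899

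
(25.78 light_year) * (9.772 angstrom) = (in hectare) 2.383e+04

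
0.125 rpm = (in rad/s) 0.01309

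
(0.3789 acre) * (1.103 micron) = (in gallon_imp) 0.372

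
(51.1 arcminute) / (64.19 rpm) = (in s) 0.002211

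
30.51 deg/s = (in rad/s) 0.5325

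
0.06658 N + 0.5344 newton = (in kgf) 0.06128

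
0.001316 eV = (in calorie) 5.039e-23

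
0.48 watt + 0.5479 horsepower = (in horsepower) 0.5485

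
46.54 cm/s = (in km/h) 1.675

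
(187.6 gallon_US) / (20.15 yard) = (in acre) 9.524e-06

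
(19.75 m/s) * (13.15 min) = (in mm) 1.558e+07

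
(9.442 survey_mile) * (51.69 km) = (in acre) 1.941e+05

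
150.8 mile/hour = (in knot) 131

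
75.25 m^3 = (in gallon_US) 1.988e+04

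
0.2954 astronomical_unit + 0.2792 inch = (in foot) 1.45e+11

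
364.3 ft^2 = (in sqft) 364.3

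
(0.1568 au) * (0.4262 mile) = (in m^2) 1.609e+13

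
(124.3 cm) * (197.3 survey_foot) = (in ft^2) 804.6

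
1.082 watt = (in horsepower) 0.001451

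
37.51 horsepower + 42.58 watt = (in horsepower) 37.57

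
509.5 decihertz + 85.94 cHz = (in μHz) 5.181e+07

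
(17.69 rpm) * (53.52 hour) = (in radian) 3.569e+05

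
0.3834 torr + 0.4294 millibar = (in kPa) 0.09406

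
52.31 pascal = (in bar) 0.0005231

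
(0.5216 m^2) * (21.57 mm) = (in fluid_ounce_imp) 396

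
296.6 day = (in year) 0.8126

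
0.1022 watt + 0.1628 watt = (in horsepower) 0.0003554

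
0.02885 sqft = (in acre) 6.623e-07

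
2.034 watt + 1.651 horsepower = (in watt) 1233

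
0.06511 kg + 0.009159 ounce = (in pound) 0.1441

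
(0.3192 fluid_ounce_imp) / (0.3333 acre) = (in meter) 6.724e-09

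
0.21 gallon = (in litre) 0.7949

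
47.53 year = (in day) 1.735e+04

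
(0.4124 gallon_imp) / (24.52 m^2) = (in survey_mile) 4.751e-08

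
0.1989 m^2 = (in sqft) 2.141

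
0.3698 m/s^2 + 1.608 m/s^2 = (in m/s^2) 1.978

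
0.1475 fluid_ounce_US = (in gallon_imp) 0.0009595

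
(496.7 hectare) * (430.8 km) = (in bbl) 1.346e+13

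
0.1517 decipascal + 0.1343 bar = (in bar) 0.1343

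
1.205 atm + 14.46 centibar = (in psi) 19.81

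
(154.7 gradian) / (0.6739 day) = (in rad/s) 4.174e-05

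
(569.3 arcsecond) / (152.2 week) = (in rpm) 2.863e-10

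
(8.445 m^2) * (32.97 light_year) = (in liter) 2.634e+21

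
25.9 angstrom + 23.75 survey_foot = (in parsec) 2.346e-16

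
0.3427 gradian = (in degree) 0.3084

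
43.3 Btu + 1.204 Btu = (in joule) 4.695e+04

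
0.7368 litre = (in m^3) 0.0007368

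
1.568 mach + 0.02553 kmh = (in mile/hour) 1194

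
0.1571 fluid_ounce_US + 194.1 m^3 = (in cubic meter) 194.1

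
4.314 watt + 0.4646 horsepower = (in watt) 350.8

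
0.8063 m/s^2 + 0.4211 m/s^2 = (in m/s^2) 1.227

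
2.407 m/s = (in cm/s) 240.7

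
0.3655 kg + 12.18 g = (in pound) 0.8326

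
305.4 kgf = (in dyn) 2.995e+08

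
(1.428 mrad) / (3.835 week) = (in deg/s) 3.528e-08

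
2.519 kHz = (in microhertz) 2.519e+09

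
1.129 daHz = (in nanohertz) 1.129e+10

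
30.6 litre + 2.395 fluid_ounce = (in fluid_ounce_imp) 1079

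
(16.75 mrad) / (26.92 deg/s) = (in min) 0.0005942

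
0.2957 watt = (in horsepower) 0.0003965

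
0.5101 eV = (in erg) 8.173e-13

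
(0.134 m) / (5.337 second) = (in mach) 7.374e-05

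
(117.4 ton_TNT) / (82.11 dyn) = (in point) 1.696e+18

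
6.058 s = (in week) 1.002e-05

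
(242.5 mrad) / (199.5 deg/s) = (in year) 2.208e-09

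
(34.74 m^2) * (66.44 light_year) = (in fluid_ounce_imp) 7.685e+23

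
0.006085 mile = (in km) 0.009793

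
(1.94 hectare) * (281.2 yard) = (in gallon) 1.318e+09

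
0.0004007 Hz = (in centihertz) 0.04007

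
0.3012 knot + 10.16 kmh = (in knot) 5.787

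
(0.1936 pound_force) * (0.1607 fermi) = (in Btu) 1.312e-19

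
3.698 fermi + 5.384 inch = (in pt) 387.6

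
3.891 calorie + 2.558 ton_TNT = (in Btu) 1.014e+07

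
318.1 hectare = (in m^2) 3.181e+06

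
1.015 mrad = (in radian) 0.001015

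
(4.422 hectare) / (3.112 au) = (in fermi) 9.498e+07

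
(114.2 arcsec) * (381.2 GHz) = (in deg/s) 1.209e+10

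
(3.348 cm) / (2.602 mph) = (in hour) 7.995e-06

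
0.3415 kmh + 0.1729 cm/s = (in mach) 0.0002837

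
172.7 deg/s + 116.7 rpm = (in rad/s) 15.23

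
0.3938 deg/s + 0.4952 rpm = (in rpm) 0.5608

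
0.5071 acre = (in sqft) 2.209e+04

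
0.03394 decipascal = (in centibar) 3.394e-06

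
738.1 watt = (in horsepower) 0.9898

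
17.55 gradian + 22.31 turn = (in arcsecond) 2.897e+07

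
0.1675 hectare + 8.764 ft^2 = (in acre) 0.4141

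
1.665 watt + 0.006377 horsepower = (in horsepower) 0.00861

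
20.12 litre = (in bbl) 0.1266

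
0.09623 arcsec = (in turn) 7.425e-08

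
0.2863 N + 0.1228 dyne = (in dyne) 2.863e+04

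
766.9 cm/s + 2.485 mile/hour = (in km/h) 31.61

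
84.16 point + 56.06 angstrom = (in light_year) 3.138e-18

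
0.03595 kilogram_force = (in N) 0.3525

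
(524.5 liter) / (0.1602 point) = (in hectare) 0.9281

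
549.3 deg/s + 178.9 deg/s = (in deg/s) 728.2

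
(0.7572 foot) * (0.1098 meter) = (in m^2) 0.02534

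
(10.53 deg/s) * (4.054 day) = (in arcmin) 2.213e+08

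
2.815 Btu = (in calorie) 709.8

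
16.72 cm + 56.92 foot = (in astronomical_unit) 1.171e-10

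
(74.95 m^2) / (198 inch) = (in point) 4.224e+04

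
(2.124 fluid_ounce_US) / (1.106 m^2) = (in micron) 56.79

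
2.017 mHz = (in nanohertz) 2.017e+06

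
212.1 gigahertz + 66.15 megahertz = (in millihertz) 2.122e+14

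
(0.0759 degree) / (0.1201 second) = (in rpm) 0.1053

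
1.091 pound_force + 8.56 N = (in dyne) 1.341e+06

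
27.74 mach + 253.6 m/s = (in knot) 1.885e+04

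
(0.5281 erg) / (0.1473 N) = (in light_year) 3.79e-23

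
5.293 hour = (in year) 0.0006042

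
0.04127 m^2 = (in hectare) 4.127e-06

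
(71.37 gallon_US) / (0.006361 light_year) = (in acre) 1.109e-18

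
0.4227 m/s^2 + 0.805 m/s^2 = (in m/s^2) 1.228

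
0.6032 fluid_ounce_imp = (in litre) 0.01714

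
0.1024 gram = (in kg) 0.0001024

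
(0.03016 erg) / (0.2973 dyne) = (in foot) 0.003328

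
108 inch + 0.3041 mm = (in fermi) 2.744e+15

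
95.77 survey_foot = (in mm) 2.919e+04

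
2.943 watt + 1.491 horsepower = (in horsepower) 1.495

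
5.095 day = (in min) 7337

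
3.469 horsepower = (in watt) 2587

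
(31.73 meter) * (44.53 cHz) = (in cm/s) 1413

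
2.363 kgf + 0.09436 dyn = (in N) 23.17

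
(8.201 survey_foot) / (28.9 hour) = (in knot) 4.67e-05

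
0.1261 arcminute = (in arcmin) 0.1261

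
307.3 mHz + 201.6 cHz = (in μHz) 2.323e+06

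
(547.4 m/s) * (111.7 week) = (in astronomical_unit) 0.2472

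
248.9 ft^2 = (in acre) 0.005714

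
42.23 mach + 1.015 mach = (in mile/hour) 3.294e+04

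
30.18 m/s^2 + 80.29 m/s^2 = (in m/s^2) 110.5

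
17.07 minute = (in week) 0.001693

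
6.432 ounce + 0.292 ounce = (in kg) 0.1906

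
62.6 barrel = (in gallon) 2629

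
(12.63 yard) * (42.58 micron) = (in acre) 1.215e-07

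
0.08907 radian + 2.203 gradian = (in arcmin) 425.2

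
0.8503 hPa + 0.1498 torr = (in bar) 0.00105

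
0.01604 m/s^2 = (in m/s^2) 0.01604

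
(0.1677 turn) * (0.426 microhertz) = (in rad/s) 4.489e-07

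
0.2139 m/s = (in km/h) 0.77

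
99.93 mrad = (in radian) 0.09993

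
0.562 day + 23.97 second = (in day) 0.5623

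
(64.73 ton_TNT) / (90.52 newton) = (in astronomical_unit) 0.02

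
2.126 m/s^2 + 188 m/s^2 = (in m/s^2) 190.1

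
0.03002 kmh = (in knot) 0.01621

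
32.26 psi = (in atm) 2.195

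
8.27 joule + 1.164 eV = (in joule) 8.27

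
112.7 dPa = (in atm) 0.0001112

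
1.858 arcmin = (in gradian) 0.03441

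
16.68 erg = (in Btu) 1.581e-09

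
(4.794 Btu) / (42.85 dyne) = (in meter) 1.18e+07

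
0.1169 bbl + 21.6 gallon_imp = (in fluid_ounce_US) 3949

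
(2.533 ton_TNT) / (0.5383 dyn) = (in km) 1.969e+12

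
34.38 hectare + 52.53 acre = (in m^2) 5.564e+05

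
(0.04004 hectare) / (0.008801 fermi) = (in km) 4.549e+16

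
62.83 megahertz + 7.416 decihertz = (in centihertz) 6.283e+09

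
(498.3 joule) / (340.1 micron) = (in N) 1.465e+06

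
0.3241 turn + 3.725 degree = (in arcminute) 7224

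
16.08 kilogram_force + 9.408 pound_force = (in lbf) 44.86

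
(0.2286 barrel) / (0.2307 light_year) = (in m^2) 1.665e-17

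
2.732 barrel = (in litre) 434.4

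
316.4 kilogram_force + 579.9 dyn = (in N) 3103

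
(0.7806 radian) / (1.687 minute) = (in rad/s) 0.007712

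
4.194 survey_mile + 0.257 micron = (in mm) 6.75e+06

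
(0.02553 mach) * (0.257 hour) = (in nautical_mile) 4.343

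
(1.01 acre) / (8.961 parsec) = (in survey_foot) 4.85e-14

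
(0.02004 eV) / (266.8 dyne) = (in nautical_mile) 6.498e-22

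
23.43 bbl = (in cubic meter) 3.725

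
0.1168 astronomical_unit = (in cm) 1.747e+12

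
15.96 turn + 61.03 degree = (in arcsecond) 2.09e+07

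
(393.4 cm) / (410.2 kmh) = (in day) 3.996e-07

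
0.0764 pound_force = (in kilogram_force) 0.03465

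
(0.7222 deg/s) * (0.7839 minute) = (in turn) 0.09436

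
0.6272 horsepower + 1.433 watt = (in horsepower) 0.6291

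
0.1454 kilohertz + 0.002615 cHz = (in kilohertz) 0.1454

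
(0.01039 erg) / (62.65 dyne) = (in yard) 1.814e-06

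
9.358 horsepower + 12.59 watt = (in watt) 6991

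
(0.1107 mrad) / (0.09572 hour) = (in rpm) 3.068e-06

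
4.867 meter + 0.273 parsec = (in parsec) 0.273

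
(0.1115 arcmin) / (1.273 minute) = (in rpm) 4.055e-06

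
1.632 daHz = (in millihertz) 1.632e+04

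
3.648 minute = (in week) 0.0003619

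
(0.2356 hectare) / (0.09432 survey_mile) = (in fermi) 1.552e+16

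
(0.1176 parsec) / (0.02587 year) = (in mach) 1.306e+07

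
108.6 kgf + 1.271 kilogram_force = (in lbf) 242.2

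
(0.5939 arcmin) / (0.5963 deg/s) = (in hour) 4.611e-06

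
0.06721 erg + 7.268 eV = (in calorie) 1.606e-09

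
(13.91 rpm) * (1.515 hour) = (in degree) 4.552e+05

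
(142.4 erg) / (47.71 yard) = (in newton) 3.264e-07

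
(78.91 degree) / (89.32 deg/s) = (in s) 0.8835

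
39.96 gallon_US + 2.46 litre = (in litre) 153.7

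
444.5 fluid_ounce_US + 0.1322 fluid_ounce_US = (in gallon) 3.474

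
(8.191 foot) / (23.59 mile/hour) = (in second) 0.2367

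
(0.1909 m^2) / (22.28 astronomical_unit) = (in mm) 5.728e-11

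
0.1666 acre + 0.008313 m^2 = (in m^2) 674.2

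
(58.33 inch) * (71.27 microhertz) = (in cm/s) 0.01056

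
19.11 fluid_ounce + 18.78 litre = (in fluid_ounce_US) 654.1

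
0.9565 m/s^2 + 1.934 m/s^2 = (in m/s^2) 2.89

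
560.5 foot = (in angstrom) 1.708e+12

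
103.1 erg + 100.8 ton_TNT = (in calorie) 1.008e+11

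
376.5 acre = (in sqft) 1.64e+07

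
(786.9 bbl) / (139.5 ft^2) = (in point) 2.736e+04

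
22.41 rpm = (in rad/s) 2.347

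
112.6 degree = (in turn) 0.3128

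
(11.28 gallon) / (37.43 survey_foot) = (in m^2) 0.003743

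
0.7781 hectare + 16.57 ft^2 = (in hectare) 0.7783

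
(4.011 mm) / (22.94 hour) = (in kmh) 1.748e-07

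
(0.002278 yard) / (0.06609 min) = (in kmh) 0.001891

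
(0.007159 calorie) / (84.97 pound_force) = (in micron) 79.25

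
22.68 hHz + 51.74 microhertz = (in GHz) 2.268e-06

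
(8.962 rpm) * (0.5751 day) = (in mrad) 4.663e+07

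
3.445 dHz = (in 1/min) 20.67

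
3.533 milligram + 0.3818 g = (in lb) 0.0008495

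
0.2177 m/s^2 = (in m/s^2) 0.2177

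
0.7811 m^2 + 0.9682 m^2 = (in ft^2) 18.83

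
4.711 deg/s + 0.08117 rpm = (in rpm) 0.8663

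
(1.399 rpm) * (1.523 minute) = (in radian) 13.39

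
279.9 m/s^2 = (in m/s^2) 279.9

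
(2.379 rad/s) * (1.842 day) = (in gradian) 2.41e+07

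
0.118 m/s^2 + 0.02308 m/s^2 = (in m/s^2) 0.1411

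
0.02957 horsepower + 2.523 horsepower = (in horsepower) 2.553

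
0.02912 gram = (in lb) 6.42e-05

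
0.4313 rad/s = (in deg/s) 24.71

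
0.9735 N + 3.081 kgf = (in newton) 31.19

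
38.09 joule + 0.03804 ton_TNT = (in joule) 1.592e+08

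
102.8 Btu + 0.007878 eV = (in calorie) 2.592e+04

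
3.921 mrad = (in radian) 0.003921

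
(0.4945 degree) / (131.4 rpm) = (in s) 0.0006272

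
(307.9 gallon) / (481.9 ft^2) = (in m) 0.02603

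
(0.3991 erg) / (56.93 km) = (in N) 7.01e-13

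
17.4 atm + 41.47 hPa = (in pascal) 1.767e+06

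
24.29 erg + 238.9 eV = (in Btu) 2.302e-09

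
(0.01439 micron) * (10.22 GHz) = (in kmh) 529.4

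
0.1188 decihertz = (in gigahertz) 1.188e-11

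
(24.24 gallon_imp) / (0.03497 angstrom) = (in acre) 7.787e+06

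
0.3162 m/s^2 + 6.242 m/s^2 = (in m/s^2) 6.558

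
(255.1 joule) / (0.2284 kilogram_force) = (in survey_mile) 0.07077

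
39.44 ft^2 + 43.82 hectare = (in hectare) 43.82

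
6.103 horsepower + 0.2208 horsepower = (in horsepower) 6.324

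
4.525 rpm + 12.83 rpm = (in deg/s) 104.1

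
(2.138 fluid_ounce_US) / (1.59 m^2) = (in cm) 0.003977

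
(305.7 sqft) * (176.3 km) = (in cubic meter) 5.007e+06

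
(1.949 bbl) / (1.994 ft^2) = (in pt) 4742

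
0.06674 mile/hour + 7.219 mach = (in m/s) 2458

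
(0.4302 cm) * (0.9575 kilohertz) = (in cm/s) 411.9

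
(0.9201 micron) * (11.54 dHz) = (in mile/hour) 2.375e-06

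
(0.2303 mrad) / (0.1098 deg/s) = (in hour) 3.338e-05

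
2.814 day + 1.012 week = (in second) 8.552e+05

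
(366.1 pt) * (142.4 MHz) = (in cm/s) 1.839e+09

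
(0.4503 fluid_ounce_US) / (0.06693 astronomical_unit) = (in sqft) 1.432e-14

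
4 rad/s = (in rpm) 38.2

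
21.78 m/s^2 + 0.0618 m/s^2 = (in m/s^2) 21.84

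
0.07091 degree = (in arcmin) 4.255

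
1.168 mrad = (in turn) 0.0001859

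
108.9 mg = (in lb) 0.0002401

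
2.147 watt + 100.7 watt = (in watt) 102.8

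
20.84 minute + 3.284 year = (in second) 1.036e+08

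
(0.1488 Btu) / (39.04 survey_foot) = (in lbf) 2.966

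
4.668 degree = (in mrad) 81.47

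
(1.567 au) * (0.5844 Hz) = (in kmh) 4.932e+11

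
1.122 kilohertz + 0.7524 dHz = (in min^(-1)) 6.732e+04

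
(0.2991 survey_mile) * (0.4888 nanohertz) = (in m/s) 2.353e-07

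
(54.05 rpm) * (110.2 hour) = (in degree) 1.287e+08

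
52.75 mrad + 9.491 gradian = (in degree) 11.56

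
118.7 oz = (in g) 3365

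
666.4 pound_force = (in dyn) 2.964e+08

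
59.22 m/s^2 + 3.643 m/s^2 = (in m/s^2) 62.86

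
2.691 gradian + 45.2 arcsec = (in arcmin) 146.1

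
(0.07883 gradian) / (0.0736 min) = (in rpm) 0.002678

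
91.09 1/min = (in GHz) 1.518e-09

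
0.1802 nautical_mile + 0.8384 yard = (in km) 0.3345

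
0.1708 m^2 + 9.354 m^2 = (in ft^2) 102.5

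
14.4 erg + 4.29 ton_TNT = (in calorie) 4.29e+09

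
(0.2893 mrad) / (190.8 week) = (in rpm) 2.394e-11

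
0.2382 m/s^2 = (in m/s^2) 0.2382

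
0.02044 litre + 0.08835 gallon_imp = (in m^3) 0.0004221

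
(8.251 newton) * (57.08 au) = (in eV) 4.397e+32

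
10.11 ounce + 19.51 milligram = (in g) 286.6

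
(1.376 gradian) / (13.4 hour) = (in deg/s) 2.567e-05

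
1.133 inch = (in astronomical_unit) 1.924e-13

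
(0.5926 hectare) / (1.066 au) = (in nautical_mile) 2.006e-11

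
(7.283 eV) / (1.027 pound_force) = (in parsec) 8.278e-36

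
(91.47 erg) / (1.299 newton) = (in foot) 2.31e-05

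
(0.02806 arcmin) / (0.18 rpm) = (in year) 1.373e-11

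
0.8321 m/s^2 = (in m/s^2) 0.8321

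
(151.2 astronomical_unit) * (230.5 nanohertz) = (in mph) 1.166e+07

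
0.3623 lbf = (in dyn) 1.612e+05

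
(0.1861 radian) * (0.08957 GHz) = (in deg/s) 9.551e+08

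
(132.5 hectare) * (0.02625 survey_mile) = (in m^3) 5.598e+07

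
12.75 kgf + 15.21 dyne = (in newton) 125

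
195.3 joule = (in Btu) 0.1851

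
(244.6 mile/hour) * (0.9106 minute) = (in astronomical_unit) 3.994e-08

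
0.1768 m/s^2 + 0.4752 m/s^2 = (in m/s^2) 0.652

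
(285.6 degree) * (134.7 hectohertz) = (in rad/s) 6.714e+04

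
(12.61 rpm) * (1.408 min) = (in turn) 17.75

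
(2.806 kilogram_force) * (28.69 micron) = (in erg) 7895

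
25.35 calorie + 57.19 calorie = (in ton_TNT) 8.254e-08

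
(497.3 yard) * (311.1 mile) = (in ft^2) 2.451e+09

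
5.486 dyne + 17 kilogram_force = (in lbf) 37.48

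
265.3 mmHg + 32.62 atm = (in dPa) 3.341e+07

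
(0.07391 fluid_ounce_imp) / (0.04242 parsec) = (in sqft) 1.727e-20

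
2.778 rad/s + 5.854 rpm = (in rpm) 32.38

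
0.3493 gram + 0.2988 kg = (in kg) 0.2991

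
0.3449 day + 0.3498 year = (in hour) 3073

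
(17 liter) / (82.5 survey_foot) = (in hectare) 6.761e-08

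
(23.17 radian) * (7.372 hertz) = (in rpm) 1631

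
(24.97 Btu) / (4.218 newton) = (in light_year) 6.602e-13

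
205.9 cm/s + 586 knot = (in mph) 679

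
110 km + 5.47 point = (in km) 110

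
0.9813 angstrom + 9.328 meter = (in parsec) 3.023e-16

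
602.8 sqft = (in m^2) 56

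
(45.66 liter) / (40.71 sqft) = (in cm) 1.207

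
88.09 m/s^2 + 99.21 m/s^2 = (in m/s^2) 187.3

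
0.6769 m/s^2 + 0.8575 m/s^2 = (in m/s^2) 1.534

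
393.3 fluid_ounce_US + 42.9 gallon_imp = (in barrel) 1.3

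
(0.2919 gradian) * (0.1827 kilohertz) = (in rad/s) 0.8377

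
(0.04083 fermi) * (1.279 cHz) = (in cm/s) 5.222e-17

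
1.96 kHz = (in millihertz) 1.96e+06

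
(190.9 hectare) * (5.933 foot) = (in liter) 3.452e+09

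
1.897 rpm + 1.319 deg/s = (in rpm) 2.117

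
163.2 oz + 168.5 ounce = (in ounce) 331.7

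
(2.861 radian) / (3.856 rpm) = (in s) 7.085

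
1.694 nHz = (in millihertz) 1.694e-06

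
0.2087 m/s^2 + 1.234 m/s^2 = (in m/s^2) 1.443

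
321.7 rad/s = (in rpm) 3072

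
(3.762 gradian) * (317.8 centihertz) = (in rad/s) 0.1878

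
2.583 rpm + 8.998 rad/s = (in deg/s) 531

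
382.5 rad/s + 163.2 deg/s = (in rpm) 3680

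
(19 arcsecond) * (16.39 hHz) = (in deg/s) 8.65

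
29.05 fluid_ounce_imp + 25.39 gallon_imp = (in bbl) 0.7312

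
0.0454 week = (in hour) 7.627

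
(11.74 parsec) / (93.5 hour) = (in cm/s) 1.076e+14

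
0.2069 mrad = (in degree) 0.01185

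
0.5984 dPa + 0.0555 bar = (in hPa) 55.5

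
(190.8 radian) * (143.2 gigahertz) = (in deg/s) 1.565e+15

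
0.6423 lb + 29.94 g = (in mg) 3.213e+05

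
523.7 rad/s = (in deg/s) 3.001e+04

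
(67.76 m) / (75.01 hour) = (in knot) 0.0004878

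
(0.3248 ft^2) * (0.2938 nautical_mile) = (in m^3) 16.42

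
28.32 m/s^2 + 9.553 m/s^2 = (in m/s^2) 37.87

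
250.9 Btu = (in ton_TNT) 6.327e-05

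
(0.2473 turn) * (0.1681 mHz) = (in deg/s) 0.01497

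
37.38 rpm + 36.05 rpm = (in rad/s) 7.69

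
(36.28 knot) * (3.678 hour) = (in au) 1.652e-06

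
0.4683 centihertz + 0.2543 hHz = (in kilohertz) 0.02543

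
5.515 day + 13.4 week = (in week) 14.19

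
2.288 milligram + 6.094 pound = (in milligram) 2.764e+06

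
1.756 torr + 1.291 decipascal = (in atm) 0.002312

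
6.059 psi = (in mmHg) 313.3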